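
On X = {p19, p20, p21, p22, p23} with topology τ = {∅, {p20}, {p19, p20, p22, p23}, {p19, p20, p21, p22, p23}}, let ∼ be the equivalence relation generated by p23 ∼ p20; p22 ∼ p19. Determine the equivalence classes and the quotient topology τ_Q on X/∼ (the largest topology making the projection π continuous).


X/∼ = {[p19=p22], [p20=p23], [p21]}; |τ_Q| = 3.

Equivalence classes: [p19=p22], [p20=p23], [p21].
Quotient map π: X → X/∼ sends p19 ↦ [p19=p22], p20 ↦ [p20=p23], p21 ↦ [p21], p22 ↦ [p19=p22], p23 ↦ [p20=p23].
For each subset V ⊆ X/∼, compute π^{-1}(V) ⊆ X and check whether π^{-1}(V) ∈ τ. V is open in τ_Q iff π^{-1}(V) ∈ τ.
  V = {}: π^{-1}(V) = ∅ ∈ τ ✓.
  V = {[p19=p22]}: π^{-1}(V) = {p19, p22} ∉ τ ✗.
  V = {[p20=p23]}: π^{-1}(V) = {p20, p23} ∉ τ ✗.
  V = {[p19=p22], [p20=p23]}: π^{-1}(V) = {p19, p20, p22, p23} ∈ τ ✓.
  V = {[p21]}: π^{-1}(V) = {p21} ∉ τ ✗.
  V = {[p19=p22], [p21]}: π^{-1}(V) = {p19, p21, p22} ∉ τ ✗.
  V = {[p20=p23], [p21]}: π^{-1}(V) = {p20, p21, p23} ∉ τ ✗.
  V = {[p19=p22], [p20=p23], [p21]}: π^{-1}(V) = {p19, p20, p21, p22, p23} ∈ τ ✓.
Open sets in the quotient: τ_Q = {{}, {[p19=p22], [p20=p23]}, {[p19=p22], [p20=p23], [p21]}} (3 elements).


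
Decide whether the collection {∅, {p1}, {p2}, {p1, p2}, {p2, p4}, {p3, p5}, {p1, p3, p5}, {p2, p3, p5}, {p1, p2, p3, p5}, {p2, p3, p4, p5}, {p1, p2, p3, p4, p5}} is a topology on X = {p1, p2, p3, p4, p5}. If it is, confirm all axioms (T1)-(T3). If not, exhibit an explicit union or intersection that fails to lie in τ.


τ is NOT a topology on X.

Axiom (T1): ∅ ∈ τ? Yes; X ∈ τ? Yes.
Axiom (T2/T3): check pairwise unions and intersections of members of τ.
Counterexample for (T2): {p1} ∪ {p2, p4} = {p1, p2, p4} ∉ τ. Therefore τ is NOT a topology.


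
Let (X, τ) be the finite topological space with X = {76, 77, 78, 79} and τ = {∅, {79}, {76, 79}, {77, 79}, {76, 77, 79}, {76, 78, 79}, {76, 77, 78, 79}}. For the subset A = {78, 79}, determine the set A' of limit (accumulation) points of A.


A' = {76, 77, 78}

For each x ∈ X, list the open sets U ∈ τ with x ∈ U, then check whether U ∩ (A ∖ {x}) ≠ ∅ for every such U.
  x = 76: opens ∋ x are {76, 79}, {76, 77, 79}, {76, 78, 79}, {76, 77, 78, 79}; each meets A ∖ {76}, so x IS a limit point.
  x = 77: opens ∋ x are {77, 79}, {76, 77, 79}, {76, 77, 78, 79}; each meets A ∖ {77}, so x IS a limit point.
  x = 78: opens ∋ x are {76, 78, 79}, {76, 77, 78, 79}; each meets A ∖ {78}, so x IS a limit point.
  x = 79: open {79} ∋ x has {79} ∩ (A ∖ {79}) = ∅, so x is NOT a limit point.
Collecting: A' = {76, 77, 78}.


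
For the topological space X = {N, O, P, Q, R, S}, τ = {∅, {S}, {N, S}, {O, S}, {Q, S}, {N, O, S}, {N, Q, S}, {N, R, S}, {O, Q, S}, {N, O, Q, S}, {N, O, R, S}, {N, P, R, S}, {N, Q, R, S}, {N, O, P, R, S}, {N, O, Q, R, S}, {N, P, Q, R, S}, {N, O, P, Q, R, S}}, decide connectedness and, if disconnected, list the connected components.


(X, τ) is connected.

Find clopen sets (U ∈ τ with X ∖ U ∈ τ):
  U = ∅, X ∖ U = {N, O, P, Q, R, S} — both open, so U is clopen.
  U = {N, O, P, Q, R, S}, X ∖ U = ∅ — both open, so U is clopen.
Only trivial clopens (∅ and X) exist, so (X, τ) is connected.
Compute connected components by grouping points that agree on all clopens:
  component: {N, O, P, Q, R, S}


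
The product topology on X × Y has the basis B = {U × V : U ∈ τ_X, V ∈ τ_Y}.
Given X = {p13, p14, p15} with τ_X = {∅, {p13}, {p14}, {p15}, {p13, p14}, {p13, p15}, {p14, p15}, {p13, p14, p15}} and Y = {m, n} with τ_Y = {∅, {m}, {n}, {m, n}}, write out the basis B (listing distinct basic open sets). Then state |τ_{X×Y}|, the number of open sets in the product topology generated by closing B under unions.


Basis B = {∅ × ∅, {p13} × {m}, {p13} × {n}, {p14} × {m}, {p14} × {n}, {p15} × {m}, {p15} × {n}, {p13} × {m, n}, {p13, p14} × {m}, {p13, p15} × {m}, {p13, p14} × {n}, {p13, p15} × {n}, {p14} × {m, n}, {p14, p15} × {m}, {p14, p15} × {n}, {p15} × {m, n}, {p13, p14, p15} × {m}, {p13, p14, p15} × {n}, {p13, p14} × {m, n}, {p13, p15} × {m, n}, {p14, p15} × {m, n}, {p13, p14, p15} × {m, n}}; |τ_{X×Y}| = 64.

Enumerate products U × V with U ∈ τ_X, V ∈ τ_Y (deduplicated):
  ∅ × ∅ = {} (∅)
  {p13} × {m} = {(p13,m)}
  {p13} × {n} = {(p13,n)}
  {p14} × {m} = {(p14,m)}
  {p14} × {n} = {(p14,n)}
  {p15} × {m} = {(p15,m)}
  {p15} × {n} = {(p15,n)}
  {p13} × {m, n} = {(p13,m), (p13,n)}
  {p13, p14} × {m} = {(p13,m), (p14,m)}
  {p13, p15} × {m} = {(p13,m), (p15,m)}
  {p13, p14} × {n} = {(p13,n), (p14,n)}
  {p13, p15} × {n} = {(p13,n), (p15,n)}
  {p14} × {m, n} = {(p14,m), (p14,n)}
  {p14, p15} × {m} = {(p14,m), (p15,m)}
  {p14, p15} × {n} = {(p14,n), (p15,n)}
  {p15} × {m, n} = {(p15,m), (p15,n)}
  {p13, p14, p15} × {m} = {(p13,m), (p14,m), (p15,m)}
  {p13, p14, p15} × {n} = {(p13,n), (p14,n), (p15,n)}
  {p13, p14} × {m, n} = {(p13,m), (p13,n), (p14,m), (p14,n)}
  {p13, p15} × {m, n} = {(p13,m), (p13,n), (p15,m), (p15,n)}
  {p14, p15} × {m, n} = {(p14,m), (p14,n), (p15,m), (p15,n)}
  {p13, p14, p15} × {m, n} = {(p13,m), (p13,n), (p14,m), (p14,n), (p15,m), (p15,n)}
These 22 distinct sets form the basis B.
Close under arbitrary unions to get τ_{X×Y}; counting gives |τ_{X×Y}| = 64.


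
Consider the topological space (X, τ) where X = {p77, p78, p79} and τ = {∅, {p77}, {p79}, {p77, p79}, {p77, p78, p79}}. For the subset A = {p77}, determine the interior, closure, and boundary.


int(A) = {p77}, cl(A) = {p77, p78}, ∂A = {p78}.

Closed sets in (X, τ) are complements of opens:
  closed(X, τ) = {∅, {p78}, {p77, p78}, {p78, p79}, {p77, p78, p79}}.
int(A) = ⋃ {U ∈ τ : U ⊆ A}. Opens contained in A: ∅, {p77}.
Taking the union of these: int(A) = {p77}.
cl(A) = ⋂ {C closed : A ⊆ C}. Closed sets containing A: {p77, p78}, {p77, p78, p79}.
Intersecting these: cl(A) = {p77, p78}.
∂A = cl(A) ∖ int(A) = {p77, p78} ∖ {p77} = {p78}.


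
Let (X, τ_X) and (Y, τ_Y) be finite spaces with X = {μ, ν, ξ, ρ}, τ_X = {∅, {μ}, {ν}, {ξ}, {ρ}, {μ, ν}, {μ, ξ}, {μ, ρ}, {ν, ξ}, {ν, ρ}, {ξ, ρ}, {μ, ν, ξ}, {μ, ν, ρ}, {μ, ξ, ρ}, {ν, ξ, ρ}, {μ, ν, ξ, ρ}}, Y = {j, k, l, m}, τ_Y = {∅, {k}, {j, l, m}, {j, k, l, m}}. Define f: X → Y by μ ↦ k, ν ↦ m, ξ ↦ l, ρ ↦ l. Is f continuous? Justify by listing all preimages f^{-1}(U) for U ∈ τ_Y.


f IS continuous.

Compute f^{-1}(U) for each U ∈ τ_Y:
  U = ∅: f^{-1}(U) = ∅ ∈ τ_X ✓.
  U = {k}: f^{-1}(U) = {μ} ∈ τ_X ✓.
  U = {j, l, m}: f^{-1}(U) = {ν, ξ, ρ} ∈ τ_X ✓.
  U = {j, k, l, m}: f^{-1}(U) = {μ, ν, ξ, ρ} ∈ τ_X ✓.
Every preimage lies in τ_X, so f IS continuous.


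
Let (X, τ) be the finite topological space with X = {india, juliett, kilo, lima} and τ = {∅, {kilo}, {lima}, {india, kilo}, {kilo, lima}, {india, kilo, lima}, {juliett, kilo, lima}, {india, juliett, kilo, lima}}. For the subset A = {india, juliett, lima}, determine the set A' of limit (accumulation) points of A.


A' = {juliett}

For each x ∈ X, list the open sets U ∈ τ with x ∈ U, then check whether U ∩ (A ∖ {x}) ≠ ∅ for every such U.
  x = india: open {india, kilo} ∋ x has {india, kilo} ∩ (A ∖ {india}) = ∅, so x is NOT a limit point.
  x = juliett: opens ∋ x are {juliett, kilo, lima}, {india, juliett, kilo, lima}; each meets A ∖ {juliett}, so x IS a limit point.
  x = kilo: open {kilo} ∋ x has {kilo} ∩ (A ∖ {kilo}) = ∅, so x is NOT a limit point.
  x = lima: open {lima} ∋ x has {lima} ∩ (A ∖ {lima}) = ∅, so x is NOT a limit point.
Collecting: A' = {juliett}.


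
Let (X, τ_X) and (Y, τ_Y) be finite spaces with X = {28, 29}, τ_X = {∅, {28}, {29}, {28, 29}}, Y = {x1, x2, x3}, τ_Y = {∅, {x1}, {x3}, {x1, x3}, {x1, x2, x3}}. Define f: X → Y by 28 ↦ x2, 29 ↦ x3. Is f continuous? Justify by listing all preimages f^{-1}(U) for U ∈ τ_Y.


f IS continuous.

Compute f^{-1}(U) for each U ∈ τ_Y:
  U = ∅: f^{-1}(U) = ∅ ∈ τ_X ✓.
  U = {x1}: f^{-1}(U) = ∅ ∈ τ_X ✓.
  U = {x3}: f^{-1}(U) = {29} ∈ τ_X ✓.
  U = {x1, x3}: f^{-1}(U) = {29} ∈ τ_X ✓.
  U = {x1, x2, x3}: f^{-1}(U) = {28, 29} ∈ τ_X ✓.
Every preimage lies in τ_X, so f IS continuous.


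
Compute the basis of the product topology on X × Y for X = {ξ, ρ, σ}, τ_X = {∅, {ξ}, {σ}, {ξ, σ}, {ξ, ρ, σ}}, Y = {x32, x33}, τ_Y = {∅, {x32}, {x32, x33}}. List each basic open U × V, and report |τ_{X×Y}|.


Basis B = {∅ × ∅, {ξ} × {x32}, {σ} × {x32}, {ξ} × {x32, x33}, {ξ, σ} × {x32}, {σ} × {x32, x33}, {ξ, ρ, σ} × {x32}, {ξ, σ} × {x32, x33}, {ξ, ρ, σ} × {x32, x33}}; |τ_{X×Y}| = 14.

Enumerate products U × V with U ∈ τ_X, V ∈ τ_Y (deduplicated):
  ∅ × ∅ = {} (∅)
  {ξ} × {x32} = {(ξ,x32)}
  {σ} × {x32} = {(σ,x32)}
  {ξ} × {x32, x33} = {(ξ,x32), (ξ,x33)}
  {ξ, σ} × {x32} = {(ξ,x32), (σ,x32)}
  {σ} × {x32, x33} = {(σ,x32), (σ,x33)}
  {ξ, ρ, σ} × {x32} = {(ξ,x32), (ρ,x32), (σ,x32)}
  {ξ, σ} × {x32, x33} = {(ξ,x32), (ξ,x33), (σ,x32), (σ,x33)}
  {ξ, ρ, σ} × {x32, x33} = {(ξ,x32), (ξ,x33), (ρ,x32), (ρ,x33), (σ,x32), (σ,x33)}
These 9 distinct sets form the basis B.
Close under arbitrary unions to get τ_{X×Y}; counting gives |τ_{X×Y}| = 14.


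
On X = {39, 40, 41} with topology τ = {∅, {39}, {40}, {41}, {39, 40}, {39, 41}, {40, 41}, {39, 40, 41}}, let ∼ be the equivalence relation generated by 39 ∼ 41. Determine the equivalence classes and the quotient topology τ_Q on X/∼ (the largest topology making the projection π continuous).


X/∼ = {[39=41], [40]}; |τ_Q| = 4.

Equivalence classes: [39=41], [40].
Quotient map π: X → X/∼ sends 39 ↦ [39=41], 40 ↦ [40], 41 ↦ [39=41].
For each subset V ⊆ X/∼, compute π^{-1}(V) ⊆ X and check whether π^{-1}(V) ∈ τ. V is open in τ_Q iff π^{-1}(V) ∈ τ.
  V = {}: π^{-1}(V) = ∅ ∈ τ ✓.
  V = {[39=41]}: π^{-1}(V) = {39, 41} ∈ τ ✓.
  V = {[40]}: π^{-1}(V) = {40} ∈ τ ✓.
  V = {[39=41], [40]}: π^{-1}(V) = {39, 40, 41} ∈ τ ✓.
Open sets in the quotient: τ_Q = {{}, {[39=41]}, {[40]}, {[39=41], [40]}} (4 elements).


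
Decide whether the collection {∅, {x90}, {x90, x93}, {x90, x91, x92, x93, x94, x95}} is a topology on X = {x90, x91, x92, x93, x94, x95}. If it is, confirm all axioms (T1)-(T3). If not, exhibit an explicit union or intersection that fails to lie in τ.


τ IS a topology on X.

Axiom (T1): ∅ ∈ τ? Yes; X ∈ τ? Yes.
Axiom (T2/T3): check pairwise unions and intersections of members of τ.
All pairwise intersections and unions checked — each lies in τ. Therefore τ satisfies (T1), (T2), (T3): it IS a topology on X.


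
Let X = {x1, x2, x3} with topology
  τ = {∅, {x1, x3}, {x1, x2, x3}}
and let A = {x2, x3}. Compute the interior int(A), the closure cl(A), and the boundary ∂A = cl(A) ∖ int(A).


int(A) = ∅, cl(A) = {x1, x2, x3}, ∂A = {x1, x2, x3}.

Closed sets in (X, τ) are complements of opens:
  closed(X, τ) = {∅, {x2}, {x1, x2, x3}}.
int(A) = ⋃ {U ∈ τ : U ⊆ A}. Opens contained in A: ∅.
Taking the union of these: int(A) = ∅.
cl(A) = ⋂ {C closed : A ⊆ C}. Closed sets containing A: {x1, x2, x3}.
Intersecting these: cl(A) = {x1, x2, x3}.
∂A = cl(A) ∖ int(A) = {x1, x2, x3} ∖ ∅ = {x1, x2, x3}.


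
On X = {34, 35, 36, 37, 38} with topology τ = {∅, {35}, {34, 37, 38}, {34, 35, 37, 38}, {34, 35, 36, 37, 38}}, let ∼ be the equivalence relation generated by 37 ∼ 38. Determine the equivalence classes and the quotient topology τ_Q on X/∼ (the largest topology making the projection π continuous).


X/∼ = {[34], [35], [36], [37=38]}; |τ_Q| = 5.

Equivalence classes: [34], [35], [36], [37=38].
Quotient map π: X → X/∼ sends 34 ↦ [34], 35 ↦ [35], 36 ↦ [36], 37 ↦ [37=38], 38 ↦ [37=38].
For each subset V ⊆ X/∼, compute π^{-1}(V) ⊆ X and check whether π^{-1}(V) ∈ τ. V is open in τ_Q iff π^{-1}(V) ∈ τ.
  V = {}: π^{-1}(V) = ∅ ∈ τ ✓.
  V = {[34]}: π^{-1}(V) = {34} ∉ τ ✗.
  V = {[35]}: π^{-1}(V) = {35} ∈ τ ✓.
  V = {[34], [35]}: π^{-1}(V) = {34, 35} ∉ τ ✗.
  V = {[36]}: π^{-1}(V) = {36} ∉ τ ✗.
  V = {[34], [36]}: π^{-1}(V) = {34, 36} ∉ τ ✗.
  V = {[35], [36]}: π^{-1}(V) = {35, 36} ∉ τ ✗.
  V = {[34], [35], [36]}: π^{-1}(V) = {34, 35, 36} ∉ τ ✗.
  V = {[37=38]}: π^{-1}(V) = {37, 38} ∉ τ ✗.
  V = {[34], [37=38]}: π^{-1}(V) = {34, 37, 38} ∈ τ ✓.
  V = {[35], [37=38]}: π^{-1}(V) = {35, 37, 38} ∉ τ ✗.
  V = {[34], [35], [37=38]}: π^{-1}(V) = {34, 35, 37, 38} ∈ τ ✓.
  V = {[36], [37=38]}: π^{-1}(V) = {36, 37, 38} ∉ τ ✗.
  V = {[34], [36], [37=38]}: π^{-1}(V) = {34, 36, 37, 38} ∉ τ ✗.
  V = {[35], [36], [37=38]}: π^{-1}(V) = {35, 36, 37, 38} ∉ τ ✗.
  V = {[34], [35], [36], [37=38]}: π^{-1}(V) = {34, 35, 36, 37, 38} ∈ τ ✓.
Open sets in the quotient: τ_Q = {{}, {[35]}, {[34], [37=38]}, {[34], [35], [37=38]}, {[34], [35], [36], [37=38]}} (5 elements).


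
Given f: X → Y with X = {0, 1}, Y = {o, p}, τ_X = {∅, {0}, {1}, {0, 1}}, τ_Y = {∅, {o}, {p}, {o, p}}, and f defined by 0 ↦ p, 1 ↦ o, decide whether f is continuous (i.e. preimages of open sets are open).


f IS continuous.

Compute f^{-1}(U) for each U ∈ τ_Y:
  U = ∅: f^{-1}(U) = ∅ ∈ τ_X ✓.
  U = {o}: f^{-1}(U) = {1} ∈ τ_X ✓.
  U = {p}: f^{-1}(U) = {0} ∈ τ_X ✓.
  U = {o, p}: f^{-1}(U) = {0, 1} ∈ τ_X ✓.
Every preimage lies in τ_X, so f IS continuous.


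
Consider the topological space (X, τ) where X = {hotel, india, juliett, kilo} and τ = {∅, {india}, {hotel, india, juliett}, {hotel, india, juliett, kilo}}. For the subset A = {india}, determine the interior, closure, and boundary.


int(A) = {india}, cl(A) = {hotel, india, juliett, kilo}, ∂A = {hotel, juliett, kilo}.

Closed sets in (X, τ) are complements of opens:
  closed(X, τ) = {∅, {kilo}, {hotel, juliett, kilo}, {hotel, india, juliett, kilo}}.
int(A) = ⋃ {U ∈ τ : U ⊆ A}. Opens contained in A: ∅, {india}.
Taking the union of these: int(A) = {india}.
cl(A) = ⋂ {C closed : A ⊆ C}. Closed sets containing A: {hotel, india, juliett, kilo}.
Intersecting these: cl(A) = {hotel, india, juliett, kilo}.
∂A = cl(A) ∖ int(A) = {hotel, india, juliett, kilo} ∖ {india} = {hotel, juliett, kilo}.


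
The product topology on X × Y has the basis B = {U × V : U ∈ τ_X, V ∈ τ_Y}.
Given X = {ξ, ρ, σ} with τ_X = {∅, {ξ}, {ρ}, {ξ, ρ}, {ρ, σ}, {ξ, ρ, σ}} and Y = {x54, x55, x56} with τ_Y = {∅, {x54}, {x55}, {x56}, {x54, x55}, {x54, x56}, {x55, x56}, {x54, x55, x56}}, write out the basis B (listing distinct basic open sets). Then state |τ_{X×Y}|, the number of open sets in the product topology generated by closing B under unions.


Basis B = {∅ × ∅, {ξ} × {x54}, {ξ} × {x55}, {ξ} × {x56}, {ρ} × {x54}, {ρ} × {x55}, {ρ} × {x56}, {ξ} × {x54, x55}, {ξ} × {x54, x56}, {ξ, ρ} × {x54}, {ξ} × {x55, x56}, {ξ, ρ} × {x55}, {ξ, ρ} × {x56}, {ρ} × {x54, x55}, {ρ} × {x54, x56}, {ρ, σ} × {x54}, {ρ} × {x55, x56}, {ρ, σ} × {x55}, {ρ, σ} × {x56}, {ξ} × {x54, x55, x56}, {ξ, ρ, σ} × {x54}, {ξ, ρ, σ} × {x55}, {ξ, ρ, σ} × {x56}, {ρ} × {x54, x55, x56}, {ξ, ρ} × {x54, x55}, {ξ, ρ} × {x54, x56}, {ξ, ρ} × {x55, x56}, {ρ, σ} × {x54, x55}, {ρ, σ} × {x54, x56}, {ρ, σ} × {x55, x56}, {ξ, ρ} × {x54, x55, x56}, {ξ, ρ, σ} × {x54, x55}, {ξ, ρ, σ} × {x54, x56}, {ξ, ρ, σ} × {x55, x56}, {ρ, σ} × {x54, x55, x56}, {ξ, ρ, σ} × {x54, x55, x56}}; |τ_{X×Y}| = 216.

Enumerate products U × V with U ∈ τ_X, V ∈ τ_Y (deduplicated):
  ∅ × ∅ = {} (∅)
  {ξ} × {x54} = {(ξ,x54)}
  {ξ} × {x55} = {(ξ,x55)}
  {ξ} × {x56} = {(ξ,x56)}
  {ρ} × {x54} = {(ρ,x54)}
  {ρ} × {x55} = {(ρ,x55)}
  {ρ} × {x56} = {(ρ,x56)}
  {ξ} × {x54, x55} = {(ξ,x54), (ξ,x55)}
  {ξ} × {x54, x56} = {(ξ,x54), (ξ,x56)}
  {ξ, ρ} × {x54} = {(ξ,x54), (ρ,x54)}
  {ξ} × {x55, x56} = {(ξ,x55), (ξ,x56)}
  {ξ, ρ} × {x55} = {(ξ,x55), (ρ,x55)}
  {ξ, ρ} × {x56} = {(ξ,x56), (ρ,x56)}
  {ρ} × {x54, x55} = {(ρ,x54), (ρ,x55)}
  {ρ} × {x54, x56} = {(ρ,x54), (ρ,x56)}
  {ρ, σ} × {x54} = {(ρ,x54), (σ,x54)}
  {ρ} × {x55, x56} = {(ρ,x55), (ρ,x56)}
  {ρ, σ} × {x55} = {(ρ,x55), (σ,x55)}
  {ρ, σ} × {x56} = {(ρ,x56), (σ,x56)}
  {ξ} × {x54, x55, x56} = {(ξ,x54), (ξ,x55), (ξ,x56)}
  {ξ, ρ, σ} × {x54} = {(ξ,x54), (ρ,x54), (σ,x54)}
  {ξ, ρ, σ} × {x55} = {(ξ,x55), (ρ,x55), (σ,x55)}
  {ξ, ρ, σ} × {x56} = {(ξ,x56), (ρ,x56), (σ,x56)}
  {ρ} × {x54, x55, x56} = {(ρ,x54), (ρ,x55), (ρ,x56)}
  {ξ, ρ} × {x54, x55} = {(ξ,x54), (ξ,x55), (ρ,x54), (ρ,x55)}
  {ξ, ρ} × {x54, x56} = {(ξ,x54), (ξ,x56), (ρ,x54), (ρ,x56)}
  {ξ, ρ} × {x55, x56} = {(ξ,x55), (ξ,x56), (ρ,x55), (ρ,x56)}
  {ρ, σ} × {x54, x55} = {(ρ,x54), (ρ,x55), (σ,x54), (σ,x55)}
  {ρ, σ} × {x54, x56} = {(ρ,x54), (ρ,x56), (σ,x54), (σ,x56)}
  {ρ, σ} × {x55, x56} = {(ρ,x55), (ρ,x56), (σ,x55), (σ,x56)}
  {ξ, ρ} × {x54, x55, x56} = {(ξ,x54), (ξ,x55), (ξ,x56), (ρ,x54), (ρ,x55), (ρ,x56)}
  {ξ, ρ, σ} × {x54, x55} = {(ξ,x54), (ξ,x55), (ρ,x54), (ρ,x55), (σ,x54), (σ,x55)}
  {ξ, ρ, σ} × {x54, x56} = {(ξ,x54), (ξ,x56), (ρ,x54), (ρ,x56), (σ,x54), (σ,x56)}
  {ξ, ρ, σ} × {x55, x56} = {(ξ,x55), (ξ,x56), (ρ,x55), (ρ,x56), (σ,x55), (σ,x56)}
  {ρ, σ} × {x54, x55, x56} = {(ρ,x54), (ρ,x55), (ρ,x56), (σ,x54), (σ,x55), (σ,x56)}
  {ξ, ρ, σ} × {x54, x55, x56} = {(ξ,x54), (ξ,x55), (ξ,x56), (ρ,x54), (ρ,x55), (ρ,x56), (σ,x54), (σ,x55), (σ,x56)}
These 36 distinct sets form the basis B.
Close under arbitrary unions to get τ_{X×Y}; counting gives |τ_{X×Y}| = 216.


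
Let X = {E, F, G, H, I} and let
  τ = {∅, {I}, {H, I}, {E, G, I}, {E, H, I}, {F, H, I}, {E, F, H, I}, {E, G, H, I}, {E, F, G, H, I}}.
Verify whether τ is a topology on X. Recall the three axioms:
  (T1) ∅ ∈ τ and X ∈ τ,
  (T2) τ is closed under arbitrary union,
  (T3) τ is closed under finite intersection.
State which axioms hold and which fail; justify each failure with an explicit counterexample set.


τ is NOT a topology on X.

Axiom (T1): ∅ ∈ τ? Yes; X ∈ τ? Yes.
Axiom (T2/T3): check pairwise unions and intersections of members of τ.
Counterexample for (T3): {E, G, I} ∩ {E, H, I} = {E, I} ∉ τ. Therefore τ is NOT a topology.


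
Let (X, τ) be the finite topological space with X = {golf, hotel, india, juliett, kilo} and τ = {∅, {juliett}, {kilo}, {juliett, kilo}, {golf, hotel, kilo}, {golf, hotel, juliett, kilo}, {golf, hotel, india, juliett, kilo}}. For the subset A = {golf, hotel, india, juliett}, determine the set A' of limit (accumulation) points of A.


A' = {golf, hotel, india}

For each x ∈ X, list the open sets U ∈ τ with x ∈ U, then check whether U ∩ (A ∖ {x}) ≠ ∅ for every such U.
  x = golf: opens ∋ x are {golf, hotel, kilo}, {golf, hotel, juliett, kilo}, {golf, hotel, india, juliett, kilo}; each meets A ∖ {golf}, so x IS a limit point.
  x = hotel: opens ∋ x are {golf, hotel, kilo}, {golf, hotel, juliett, kilo}, {golf, hotel, india, juliett, kilo}; each meets A ∖ {hotel}, so x IS a limit point.
  x = india: opens ∋ x are {golf, hotel, india, juliett, kilo}; each meets A ∖ {india}, so x IS a limit point.
  x = juliett: open {juliett} ∋ x has {juliett} ∩ (A ∖ {juliett}) = ∅, so x is NOT a limit point.
  x = kilo: open {kilo} ∋ x has {kilo} ∩ (A ∖ {kilo}) = ∅, so x is NOT a limit point.
Collecting: A' = {golf, hotel, india}.


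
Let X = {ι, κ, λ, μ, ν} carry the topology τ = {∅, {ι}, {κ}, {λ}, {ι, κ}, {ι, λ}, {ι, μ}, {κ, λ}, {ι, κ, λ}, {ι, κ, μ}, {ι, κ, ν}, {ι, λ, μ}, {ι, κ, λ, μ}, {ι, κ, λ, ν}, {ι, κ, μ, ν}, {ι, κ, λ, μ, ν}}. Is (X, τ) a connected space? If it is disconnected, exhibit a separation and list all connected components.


(X, τ) is disconnected; components = [{λ}, {ι, κ, μ, ν}].

Find clopen sets (U ∈ τ with X ∖ U ∈ τ):
  U = ∅, X ∖ U = {ι, κ, λ, μ, ν} — both open, so U is clopen.
  U = {λ}, X ∖ U = {ι, κ, μ, ν} — both open, so U is clopen.
  U = {ι, κ, μ, ν}, X ∖ U = {λ} — both open, so U is clopen.
  U = {ι, κ, λ, μ, ν}, X ∖ U = ∅ — both open, so U is clopen.
Nontrivial clopen(s) exist: e.g. {ι, κ, μ, ν}. So (X, τ) is disconnected.
Compute connected components by grouping points that agree on all clopens:
  component: {λ}
  component: {ι, κ, μ, ν}


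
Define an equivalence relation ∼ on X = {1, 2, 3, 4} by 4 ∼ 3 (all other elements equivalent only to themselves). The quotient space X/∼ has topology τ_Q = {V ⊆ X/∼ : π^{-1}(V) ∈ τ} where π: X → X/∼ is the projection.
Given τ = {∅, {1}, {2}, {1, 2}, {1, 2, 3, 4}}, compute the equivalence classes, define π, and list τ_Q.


X/∼ = {[1], [2], [3=4]}; |τ_Q| = 5.

Equivalence classes: [1], [2], [3=4].
Quotient map π: X → X/∼ sends 1 ↦ [1], 2 ↦ [2], 3 ↦ [3=4], 4 ↦ [3=4].
For each subset V ⊆ X/∼, compute π^{-1}(V) ⊆ X and check whether π^{-1}(V) ∈ τ. V is open in τ_Q iff π^{-1}(V) ∈ τ.
  V = {}: π^{-1}(V) = ∅ ∈ τ ✓.
  V = {[1]}: π^{-1}(V) = {1} ∈ τ ✓.
  V = {[2]}: π^{-1}(V) = {2} ∈ τ ✓.
  V = {[1], [2]}: π^{-1}(V) = {1, 2} ∈ τ ✓.
  V = {[3=4]}: π^{-1}(V) = {3, 4} ∉ τ ✗.
  V = {[1], [3=4]}: π^{-1}(V) = {1, 3, 4} ∉ τ ✗.
  V = {[2], [3=4]}: π^{-1}(V) = {2, 3, 4} ∉ τ ✗.
  V = {[1], [2], [3=4]}: π^{-1}(V) = {1, 2, 3, 4} ∈ τ ✓.
Open sets in the quotient: τ_Q = {{}, {[1]}, {[2]}, {[1], [2]}, {[1], [2], [3=4]}} (5 elements).


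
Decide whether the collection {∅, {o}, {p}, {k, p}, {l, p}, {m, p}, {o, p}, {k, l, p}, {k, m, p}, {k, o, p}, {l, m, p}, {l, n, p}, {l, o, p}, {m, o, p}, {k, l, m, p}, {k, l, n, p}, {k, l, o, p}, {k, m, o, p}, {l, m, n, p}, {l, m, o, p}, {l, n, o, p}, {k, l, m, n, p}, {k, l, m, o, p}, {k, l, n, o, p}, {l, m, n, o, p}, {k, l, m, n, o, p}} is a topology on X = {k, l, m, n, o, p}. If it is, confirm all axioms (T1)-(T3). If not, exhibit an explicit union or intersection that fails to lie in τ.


τ IS a topology on X.

Axiom (T1): ∅ ∈ τ? Yes; X ∈ τ? Yes.
Axiom (T2/T3): check pairwise unions and intersections of members of τ.
All pairwise intersections and unions checked — each lies in τ. Therefore τ satisfies (T1), (T2), (T3): it IS a topology on X.


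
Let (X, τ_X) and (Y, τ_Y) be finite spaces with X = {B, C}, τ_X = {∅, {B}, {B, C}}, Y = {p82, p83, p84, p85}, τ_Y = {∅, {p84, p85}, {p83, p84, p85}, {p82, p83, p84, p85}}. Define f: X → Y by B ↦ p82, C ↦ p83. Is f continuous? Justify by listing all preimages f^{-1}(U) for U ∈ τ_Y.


f is NOT continuous.

Compute f^{-1}(U) for each U ∈ τ_Y:
  U = ∅: f^{-1}(U) = ∅ ∈ τ_X ✓.
  U = {p84, p85}: f^{-1}(U) = ∅ ∈ τ_X ✓.
  U = {p83, p84, p85}: f^{-1}(U) = {C} ∉ τ_X ✗.
  U = {p82, p83, p84, p85}: f^{-1}(U) = {B, C} ∈ τ_X ✓.
Found U = {p83, p84, p85} with f^{-1}(U) = {C} not in τ_X. Therefore f is NOT continuous.


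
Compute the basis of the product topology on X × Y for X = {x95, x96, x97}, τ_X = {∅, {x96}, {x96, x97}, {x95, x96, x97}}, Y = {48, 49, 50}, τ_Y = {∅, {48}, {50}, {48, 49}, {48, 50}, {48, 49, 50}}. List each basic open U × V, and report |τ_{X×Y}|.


Basis B = {∅ × ∅, {x96} × {48}, {x96} × {50}, {x96} × {48, 49}, {x96} × {48, 50}, {x96, x97} × {48}, {x96, x97} × {50}, {x95, x96, x97} × {48}, {x95, x96, x97} × {50}, {x96} × {48, 49, 50}, {x96, x97} × {48, 49}, {x96, x97} × {48, 50}, {x95, x96, x97} × {48, 49}, {x95, x96, x97} × {48, 50}, {x96, x97} × {48, 49, 50}, {x95, x96, x97} × {48, 49, 50}}; |τ_{X×Y}| = 40.

Enumerate products U × V with U ∈ τ_X, V ∈ τ_Y (deduplicated):
  ∅ × ∅ = {} (∅)
  {x96} × {48} = {(x96,48)}
  {x96} × {50} = {(x96,50)}
  {x96} × {48, 49} = {(x96,48), (x96,49)}
  {x96} × {48, 50} = {(x96,48), (x96,50)}
  {x96, x97} × {48} = {(x96,48), (x97,48)}
  {x96, x97} × {50} = {(x96,50), (x97,50)}
  {x95, x96, x97} × {48} = {(x95,48), (x96,48), (x97,48)}
  {x95, x96, x97} × {50} = {(x95,50), (x96,50), (x97,50)}
  {x96} × {48, 49, 50} = {(x96,48), (x96,49), (x96,50)}
  {x96, x97} × {48, 49} = {(x96,48), (x96,49), (x97,48), (x97,49)}
  {x96, x97} × {48, 50} = {(x96,48), (x96,50), (x97,48), (x97,50)}
  {x95, x96, x97} × {48, 49} = {(x95,48), (x95,49), (x96,48), (x96,49), (x97,48), (x97,49)}
  {x95, x96, x97} × {48, 50} = {(x95,48), (x95,50), (x96,48), (x96,50), (x97,48), (x97,50)}
  {x96, x97} × {48, 49, 50} = {(x96,48), (x96,49), (x96,50), (x97,48), (x97,49), (x97,50)}
  {x95, x96, x97} × {48, 49, 50} = {(x95,48), (x95,49), (x95,50), (x96,48), (x96,49), (x96,50), (x97,48), (x97,49), (x97,50)}
These 16 distinct sets form the basis B.
Close under arbitrary unions to get τ_{X×Y}; counting gives |τ_{X×Y}| = 40.


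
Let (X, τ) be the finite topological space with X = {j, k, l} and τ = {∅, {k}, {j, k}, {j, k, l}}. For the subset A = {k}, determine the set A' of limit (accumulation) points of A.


A' = {j, l}

For each x ∈ X, list the open sets U ∈ τ with x ∈ U, then check whether U ∩ (A ∖ {x}) ≠ ∅ for every such U.
  x = j: opens ∋ x are {j, k}, {j, k, l}; each meets A ∖ {j}, so x IS a limit point.
  x = k: open {k} ∋ x has {k} ∩ (A ∖ {k}) = ∅, so x is NOT a limit point.
  x = l: opens ∋ x are {j, k, l}; each meets A ∖ {l}, so x IS a limit point.
Collecting: A' = {j, l}.


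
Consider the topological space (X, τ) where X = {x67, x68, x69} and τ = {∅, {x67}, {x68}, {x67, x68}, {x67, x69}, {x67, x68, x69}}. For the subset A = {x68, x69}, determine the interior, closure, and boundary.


int(A) = {x68}, cl(A) = {x68, x69}, ∂A = {x69}.

Closed sets in (X, τ) are complements of opens:
  closed(X, τ) = {∅, {x68}, {x69}, {x67, x69}, {x68, x69}, {x67, x68, x69}}.
int(A) = ⋃ {U ∈ τ : U ⊆ A}. Opens contained in A: ∅, {x68}.
Taking the union of these: int(A) = {x68}.
cl(A) = ⋂ {C closed : A ⊆ C}. Closed sets containing A: {x68, x69}, {x67, x68, x69}.
Intersecting these: cl(A) = {x68, x69}.
∂A = cl(A) ∖ int(A) = {x68, x69} ∖ {x68} = {x69}.


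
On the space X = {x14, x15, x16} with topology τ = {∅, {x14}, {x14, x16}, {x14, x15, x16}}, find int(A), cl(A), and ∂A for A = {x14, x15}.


int(A) = {x14}, cl(A) = {x14, x15, x16}, ∂A = {x15, x16}.

Closed sets in (X, τ) are complements of opens:
  closed(X, τ) = {∅, {x15}, {x15, x16}, {x14, x15, x16}}.
int(A) = ⋃ {U ∈ τ : U ⊆ A}. Opens contained in A: ∅, {x14}.
Taking the union of these: int(A) = {x14}.
cl(A) = ⋂ {C closed : A ⊆ C}. Closed sets containing A: {x14, x15, x16}.
Intersecting these: cl(A) = {x14, x15, x16}.
∂A = cl(A) ∖ int(A) = {x14, x15, x16} ∖ {x14} = {x15, x16}.


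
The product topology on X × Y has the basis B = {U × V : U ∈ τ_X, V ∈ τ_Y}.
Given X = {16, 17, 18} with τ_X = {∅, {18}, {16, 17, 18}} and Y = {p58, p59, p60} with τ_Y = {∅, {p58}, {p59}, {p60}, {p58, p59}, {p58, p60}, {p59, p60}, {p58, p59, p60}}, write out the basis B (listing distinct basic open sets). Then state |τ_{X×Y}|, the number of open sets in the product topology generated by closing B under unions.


Basis B = {∅ × ∅, {18} × {p58}, {18} × {p59}, {18} × {p60}, {18} × {p58, p59}, {18} × {p58, p60}, {18} × {p59, p60}, {16, 17, 18} × {p58}, {16, 17, 18} × {p59}, {16, 17, 18} × {p60}, {18} × {p58, p59, p60}, {16, 17, 18} × {p58, p59}, {16, 17, 18} × {p58, p60}, {16, 17, 18} × {p59, p60}, {16, 17, 18} × {p58, p59, p60}}; |τ_{X×Y}| = 27.

Enumerate products U × V with U ∈ τ_X, V ∈ τ_Y (deduplicated):
  ∅ × ∅ = {} (∅)
  {18} × {p58} = {(18,p58)}
  {18} × {p59} = {(18,p59)}
  {18} × {p60} = {(18,p60)}
  {18} × {p58, p59} = {(18,p58), (18,p59)}
  {18} × {p58, p60} = {(18,p58), (18,p60)}
  {18} × {p59, p60} = {(18,p59), (18,p60)}
  {16, 17, 18} × {p58} = {(16,p58), (17,p58), (18,p58)}
  {16, 17, 18} × {p59} = {(16,p59), (17,p59), (18,p59)}
  {16, 17, 18} × {p60} = {(16,p60), (17,p60), (18,p60)}
  {18} × {p58, p59, p60} = {(18,p58), (18,p59), (18,p60)}
  {16, 17, 18} × {p58, p59} = {(16,p58), (16,p59), (17,p58), (17,p59), (18,p58), (18,p59)}
  {16, 17, 18} × {p58, p60} = {(16,p58), (16,p60), (17,p58), (17,p60), (18,p58), (18,p60)}
  {16, 17, 18} × {p59, p60} = {(16,p59), (16,p60), (17,p59), (17,p60), (18,p59), (18,p60)}
  {16, 17, 18} × {p58, p59, p60} = {(16,p58), (16,p59), (16,p60), (17,p58), (17,p59), (17,p60), (18,p58), (18,p59), (18,p60)}
These 15 distinct sets form the basis B.
Close under arbitrary unions to get τ_{X×Y}; counting gives |τ_{X×Y}| = 27.


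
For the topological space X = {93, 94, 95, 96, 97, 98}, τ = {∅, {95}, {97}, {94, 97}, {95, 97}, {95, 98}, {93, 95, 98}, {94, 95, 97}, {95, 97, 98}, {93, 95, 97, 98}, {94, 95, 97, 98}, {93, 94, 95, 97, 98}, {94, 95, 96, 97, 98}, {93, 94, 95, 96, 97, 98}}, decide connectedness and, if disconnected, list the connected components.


(X, τ) is connected.

Find clopen sets (U ∈ τ with X ∖ U ∈ τ):
  U = ∅, X ∖ U = {93, 94, 95, 96, 97, 98} — both open, so U is clopen.
  U = {93, 94, 95, 96, 97, 98}, X ∖ U = ∅ — both open, so U is clopen.
Only trivial clopens (∅ and X) exist, so (X, τ) is connected.
Compute connected components by grouping points that agree on all clopens:
  component: {93, 94, 95, 96, 97, 98}


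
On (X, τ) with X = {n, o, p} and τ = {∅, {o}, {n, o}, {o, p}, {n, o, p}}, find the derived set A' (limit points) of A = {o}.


A' = {n, p}

For each x ∈ X, list the open sets U ∈ τ with x ∈ U, then check whether U ∩ (A ∖ {x}) ≠ ∅ for every such U.
  x = n: opens ∋ x are {n, o}, {n, o, p}; each meets A ∖ {n}, so x IS a limit point.
  x = o: open {o} ∋ x has {o} ∩ (A ∖ {o}) = ∅, so x is NOT a limit point.
  x = p: opens ∋ x are {o, p}, {n, o, p}; each meets A ∖ {p}, so x IS a limit point.
Collecting: A' = {n, p}.


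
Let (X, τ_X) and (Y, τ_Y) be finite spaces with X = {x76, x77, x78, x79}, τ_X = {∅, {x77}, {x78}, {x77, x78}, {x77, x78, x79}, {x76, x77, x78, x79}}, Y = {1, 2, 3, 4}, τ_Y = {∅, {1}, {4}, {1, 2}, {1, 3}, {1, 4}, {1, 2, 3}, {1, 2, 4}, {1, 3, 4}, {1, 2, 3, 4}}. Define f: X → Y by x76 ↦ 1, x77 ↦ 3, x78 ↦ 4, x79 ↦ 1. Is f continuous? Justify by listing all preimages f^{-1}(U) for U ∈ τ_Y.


f is NOT continuous.

Compute f^{-1}(U) for each U ∈ τ_Y:
  U = ∅: f^{-1}(U) = ∅ ∈ τ_X ✓.
  U = {1}: f^{-1}(U) = {x76, x79} ∉ τ_X ✗.
  U = {4}: f^{-1}(U) = {x78} ∈ τ_X ✓.
  U = {1, 2}: f^{-1}(U) = {x76, x79} ∉ τ_X ✗.
  U = {1, 3}: f^{-1}(U) = {x76, x77, x79} ∉ τ_X ✗.
  U = {1, 4}: f^{-1}(U) = {x76, x78, x79} ∉ τ_X ✗.
  U = {1, 2, 3}: f^{-1}(U) = {x76, x77, x79} ∉ τ_X ✗.
  U = {1, 2, 4}: f^{-1}(U) = {x76, x78, x79} ∉ τ_X ✗.
  U = {1, 3, 4}: f^{-1}(U) = {x76, x77, x78, x79} ∈ τ_X ✓.
  U = {1, 2, 3, 4}: f^{-1}(U) = {x76, x77, x78, x79} ∈ τ_X ✓.
Found U = {1} with f^{-1}(U) = {x76, x79} not in τ_X. Therefore f is NOT continuous.


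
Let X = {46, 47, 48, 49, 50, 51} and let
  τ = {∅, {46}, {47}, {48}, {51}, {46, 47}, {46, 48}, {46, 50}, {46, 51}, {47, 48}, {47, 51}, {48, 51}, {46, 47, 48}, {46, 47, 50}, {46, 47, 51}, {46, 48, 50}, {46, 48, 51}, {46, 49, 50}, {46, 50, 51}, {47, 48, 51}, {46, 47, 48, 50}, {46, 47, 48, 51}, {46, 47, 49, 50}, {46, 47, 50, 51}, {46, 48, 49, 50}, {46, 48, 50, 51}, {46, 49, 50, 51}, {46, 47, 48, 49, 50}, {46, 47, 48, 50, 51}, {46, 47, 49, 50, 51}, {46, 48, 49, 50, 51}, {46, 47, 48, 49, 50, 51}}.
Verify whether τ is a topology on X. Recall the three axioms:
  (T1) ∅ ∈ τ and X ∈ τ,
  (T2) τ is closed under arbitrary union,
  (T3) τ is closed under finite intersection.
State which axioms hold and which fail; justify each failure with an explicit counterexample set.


τ IS a topology on X.

Axiom (T1): ∅ ∈ τ? Yes; X ∈ τ? Yes.
Axiom (T2/T3): check pairwise unions and intersections of members of τ.
All pairwise intersections and unions checked — each lies in τ. Therefore τ satisfies (T1), (T2), (T3): it IS a topology on X.


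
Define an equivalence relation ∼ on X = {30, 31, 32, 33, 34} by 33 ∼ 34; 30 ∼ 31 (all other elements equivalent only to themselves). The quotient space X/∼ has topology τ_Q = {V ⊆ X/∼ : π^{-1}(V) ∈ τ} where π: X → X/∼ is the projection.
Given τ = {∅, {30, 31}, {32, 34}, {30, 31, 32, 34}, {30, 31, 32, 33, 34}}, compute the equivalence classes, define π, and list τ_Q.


X/∼ = {[30=31], [32], [33=34]}; |τ_Q| = 3.

Equivalence classes: [30=31], [32], [33=34].
Quotient map π: X → X/∼ sends 30 ↦ [30=31], 31 ↦ [30=31], 32 ↦ [32], 33 ↦ [33=34], 34 ↦ [33=34].
For each subset V ⊆ X/∼, compute π^{-1}(V) ⊆ X and check whether π^{-1}(V) ∈ τ. V is open in τ_Q iff π^{-1}(V) ∈ τ.
  V = {}: π^{-1}(V) = ∅ ∈ τ ✓.
  V = {[30=31]}: π^{-1}(V) = {30, 31} ∈ τ ✓.
  V = {[32]}: π^{-1}(V) = {32} ∉ τ ✗.
  V = {[30=31], [32]}: π^{-1}(V) = {30, 31, 32} ∉ τ ✗.
  V = {[33=34]}: π^{-1}(V) = {33, 34} ∉ τ ✗.
  V = {[30=31], [33=34]}: π^{-1}(V) = {30, 31, 33, 34} ∉ τ ✗.
  V = {[32], [33=34]}: π^{-1}(V) = {32, 33, 34} ∉ τ ✗.
  V = {[30=31], [32], [33=34]}: π^{-1}(V) = {30, 31, 32, 33, 34} ∈ τ ✓.
Open sets in the quotient: τ_Q = {{}, {[30=31]}, {[30=31], [32], [33=34]}} (3 elements).


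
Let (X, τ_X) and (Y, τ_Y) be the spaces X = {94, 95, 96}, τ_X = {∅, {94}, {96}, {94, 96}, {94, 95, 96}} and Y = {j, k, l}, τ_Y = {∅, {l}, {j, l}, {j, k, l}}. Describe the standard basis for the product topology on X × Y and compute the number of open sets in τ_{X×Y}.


Basis B = {∅ × ∅, {94} × {l}, {96} × {l}, {94} × {j, l}, {94, 96} × {l}, {96} × {j, l}, {94} × {j, k, l}, {94, 95, 96} × {l}, {96} × {j, k, l}, {94, 96} × {j, l}, {94, 96} × {j, k, l}, {94, 95, 96} × {j, l}, {94, 95, 96} × {j, k, l}}; |τ_{X×Y}| = 30.

Enumerate products U × V with U ∈ τ_X, V ∈ τ_Y (deduplicated):
  ∅ × ∅ = {} (∅)
  {94} × {l} = {(94,l)}
  {96} × {l} = {(96,l)}
  {94} × {j, l} = {(94,j), (94,l)}
  {94, 96} × {l} = {(94,l), (96,l)}
  {96} × {j, l} = {(96,j), (96,l)}
  {94} × {j, k, l} = {(94,j), (94,k), (94,l)}
  {94, 95, 96} × {l} = {(94,l), (95,l), (96,l)}
  {96} × {j, k, l} = {(96,j), (96,k), (96,l)}
  {94, 96} × {j, l} = {(94,j), (94,l), (96,j), (96,l)}
  {94, 96} × {j, k, l} = {(94,j), (94,k), (94,l), (96,j), (96,k), (96,l)}
  {94, 95, 96} × {j, l} = {(94,j), (94,l), (95,j), (95,l), (96,j), (96,l)}
  {94, 95, 96} × {j, k, l} = {(94,j), (94,k), (94,l), (95,j), (95,k), (95,l), (96,j), (96,k), (96,l)}
These 13 distinct sets form the basis B.
Close under arbitrary unions to get τ_{X×Y}; counting gives |τ_{X×Y}| = 30.


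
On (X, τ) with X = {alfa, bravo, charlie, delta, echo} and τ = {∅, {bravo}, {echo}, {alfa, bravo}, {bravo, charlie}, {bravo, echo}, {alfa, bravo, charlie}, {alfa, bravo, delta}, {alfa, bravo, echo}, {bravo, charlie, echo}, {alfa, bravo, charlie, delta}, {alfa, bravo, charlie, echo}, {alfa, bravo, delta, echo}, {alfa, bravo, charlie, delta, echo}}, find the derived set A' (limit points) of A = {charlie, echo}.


A' = ∅

For each x ∈ X, list the open sets U ∈ τ with x ∈ U, then check whether U ∩ (A ∖ {x}) ≠ ∅ for every such U.
  x = alfa: open {alfa, bravo} ∋ x has {alfa, bravo} ∩ (A ∖ {alfa}) = ∅, so x is NOT a limit point.
  x = bravo: open {bravo} ∋ x has {bravo} ∩ (A ∖ {bravo}) = ∅, so x is NOT a limit point.
  x = charlie: open {bravo, charlie} ∋ x has {bravo, charlie} ∩ (A ∖ {charlie}) = ∅, so x is NOT a limit point.
  x = delta: open {alfa, bravo, delta} ∋ x has {alfa, bravo, delta} ∩ (A ∖ {delta}) = ∅, so x is NOT a limit point.
  x = echo: open {echo} ∋ x has {echo} ∩ (A ∖ {echo}) = ∅, so x is NOT a limit point.
Collecting: A' = ∅.


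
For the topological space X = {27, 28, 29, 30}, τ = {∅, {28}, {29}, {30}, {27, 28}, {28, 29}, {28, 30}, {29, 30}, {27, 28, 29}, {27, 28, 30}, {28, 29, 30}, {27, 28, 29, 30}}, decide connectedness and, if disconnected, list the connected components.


(X, τ) is disconnected; components = [{29}, {30}, {27, 28}].

Find clopen sets (U ∈ τ with X ∖ U ∈ τ):
  U = ∅, X ∖ U = {27, 28, 29, 30} — both open, so U is clopen.
  U = {29}, X ∖ U = {27, 28, 30} — both open, so U is clopen.
  U = {30}, X ∖ U = {27, 28, 29} — both open, so U is clopen.
  U = {27, 28}, X ∖ U = {29, 30} — both open, so U is clopen.
  U = {29, 30}, X ∖ U = {27, 28} — both open, so U is clopen.
  U = {27, 28, 29}, X ∖ U = {30} — both open, so U is clopen.
  U = {27, 28, 30}, X ∖ U = {29} — both open, so U is clopen.
  U = {27, 28, 29, 30}, X ∖ U = ∅ — both open, so U is clopen.
Nontrivial clopen(s) exist: e.g. {27, 28, 29}. So (X, τ) is disconnected.
Compute connected components by grouping points that agree on all clopens:
  component: {29}
  component: {30}
  component: {27, 28}


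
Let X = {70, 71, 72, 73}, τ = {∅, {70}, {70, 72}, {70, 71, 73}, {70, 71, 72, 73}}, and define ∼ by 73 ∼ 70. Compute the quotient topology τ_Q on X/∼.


X/∼ = {[70=73], [71], [72]}; |τ_Q| = 3.

Equivalence classes: [70=73], [71], [72].
Quotient map π: X → X/∼ sends 70 ↦ [70=73], 71 ↦ [71], 72 ↦ [72], 73 ↦ [70=73].
For each subset V ⊆ X/∼, compute π^{-1}(V) ⊆ X and check whether π^{-1}(V) ∈ τ. V is open in τ_Q iff π^{-1}(V) ∈ τ.
  V = {}: π^{-1}(V) = ∅ ∈ τ ✓.
  V = {[70=73]}: π^{-1}(V) = {70, 73} ∉ τ ✗.
  V = {[71]}: π^{-1}(V) = {71} ∉ τ ✗.
  V = {[70=73], [71]}: π^{-1}(V) = {70, 71, 73} ∈ τ ✓.
  V = {[72]}: π^{-1}(V) = {72} ∉ τ ✗.
  V = {[70=73], [72]}: π^{-1}(V) = {70, 72, 73} ∉ τ ✗.
  V = {[71], [72]}: π^{-1}(V) = {71, 72} ∉ τ ✗.
  V = {[70=73], [71], [72]}: π^{-1}(V) = {70, 71, 72, 73} ∈ τ ✓.
Open sets in the quotient: τ_Q = {{}, {[70=73], [71]}, {[70=73], [71], [72]}} (3 elements).


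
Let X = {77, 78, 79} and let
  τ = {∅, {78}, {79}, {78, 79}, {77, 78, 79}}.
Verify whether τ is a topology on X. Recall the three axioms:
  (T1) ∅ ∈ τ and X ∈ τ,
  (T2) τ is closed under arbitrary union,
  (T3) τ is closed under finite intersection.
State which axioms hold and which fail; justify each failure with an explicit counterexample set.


τ IS a topology on X.

Axiom (T1): ∅ ∈ τ? Yes; X ∈ τ? Yes.
Axiom (T2/T3): check pairwise unions and intersections of members of τ.
All pairwise intersections and unions checked — each lies in τ. Therefore τ satisfies (T1), (T2), (T3): it IS a topology on X.


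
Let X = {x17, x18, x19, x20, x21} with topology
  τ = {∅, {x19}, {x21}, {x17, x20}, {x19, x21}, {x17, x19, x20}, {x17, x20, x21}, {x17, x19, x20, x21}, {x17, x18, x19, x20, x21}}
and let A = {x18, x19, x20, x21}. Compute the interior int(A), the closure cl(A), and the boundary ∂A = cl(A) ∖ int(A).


int(A) = {x19, x21}, cl(A) = {x17, x18, x19, x20, x21}, ∂A = {x17, x18, x20}.

Closed sets in (X, τ) are complements of opens:
  closed(X, τ) = {∅, {x18}, {x18, x19}, {x18, x21}, {x17, x18, x20}, {x18, x19, x21}, {x17, x18, x19, x20}, {x17, x18, x20, x21}, {x17, x18, x19, x20, x21}}.
int(A) = ⋃ {U ∈ τ : U ⊆ A}. Opens contained in A: ∅, {x19}, {x21}, {x19, x21}.
Taking the union of these: int(A) = {x19, x21}.
cl(A) = ⋂ {C closed : A ⊆ C}. Closed sets containing A: {x17, x18, x19, x20, x21}.
Intersecting these: cl(A) = {x17, x18, x19, x20, x21}.
∂A = cl(A) ∖ int(A) = {x17, x18, x19, x20, x21} ∖ {x19, x21} = {x17, x18, x20}.


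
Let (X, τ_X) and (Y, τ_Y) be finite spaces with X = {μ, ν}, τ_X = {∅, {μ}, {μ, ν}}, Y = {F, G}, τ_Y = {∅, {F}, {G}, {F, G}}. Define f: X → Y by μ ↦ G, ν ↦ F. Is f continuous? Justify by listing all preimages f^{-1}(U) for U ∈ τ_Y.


f is NOT continuous.

Compute f^{-1}(U) for each U ∈ τ_Y:
  U = ∅: f^{-1}(U) = ∅ ∈ τ_X ✓.
  U = {F}: f^{-1}(U) = {ν} ∉ τ_X ✗.
  U = {G}: f^{-1}(U) = {μ} ∈ τ_X ✓.
  U = {F, G}: f^{-1}(U) = {μ, ν} ∈ τ_X ✓.
Found U = {F} with f^{-1}(U) = {ν} not in τ_X. Therefore f is NOT continuous.
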